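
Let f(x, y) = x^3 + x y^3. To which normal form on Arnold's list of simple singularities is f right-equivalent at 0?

E_7

The Hessian of f at 0 has rank 0. Corank 2; j^3 = x^3 is a perfect cube, so E-series; the 4-jet and mu = 7 give E_7.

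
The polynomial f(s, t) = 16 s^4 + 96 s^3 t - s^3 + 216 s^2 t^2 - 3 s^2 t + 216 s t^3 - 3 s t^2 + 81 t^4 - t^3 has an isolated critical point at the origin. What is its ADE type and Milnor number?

Type E_{6}, Milnor number mu = 6.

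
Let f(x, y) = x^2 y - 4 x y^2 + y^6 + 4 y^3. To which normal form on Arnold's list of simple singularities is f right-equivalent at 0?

The Hessian of f at 0 is [[0, 0], [0, 0]] with rank 0, so corank 2. A Groebner basis of the Jacobian ideal J(f) in C{x,y} is {x^2/6 + y^5 - 2*y^2/3, x^3 - 8*y^3, x*y - 2*y^2}; counting standard monomials gives mu = 7. Corank 2; j^3 = y*(x - 2*y)^2 has shape L^2 M (L != M), so D-series; mu = 7 gives D_7.

D_{7}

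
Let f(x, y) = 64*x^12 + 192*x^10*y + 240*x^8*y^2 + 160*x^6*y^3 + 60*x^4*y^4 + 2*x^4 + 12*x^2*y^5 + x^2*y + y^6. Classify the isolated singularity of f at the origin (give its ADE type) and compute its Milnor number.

The Hessian of f at 0 has rank 0. Corank 2; j^3 = x^2*y has shape L^2 M (L != M), so D-series; mu = 7 gives D_7.

Type D_7, Milnor number mu = 7.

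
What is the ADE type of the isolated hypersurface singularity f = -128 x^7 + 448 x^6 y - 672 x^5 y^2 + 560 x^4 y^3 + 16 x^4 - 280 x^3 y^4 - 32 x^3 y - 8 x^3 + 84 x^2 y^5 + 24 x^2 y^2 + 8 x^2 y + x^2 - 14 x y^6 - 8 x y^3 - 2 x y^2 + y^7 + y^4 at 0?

A6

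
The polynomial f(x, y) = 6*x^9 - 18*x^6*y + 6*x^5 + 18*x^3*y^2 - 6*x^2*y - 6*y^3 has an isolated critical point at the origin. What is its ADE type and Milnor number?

The Hessian of f at 0 has rank 0. Corank 2; j^3 = -6*y*(x^2 + y^2) splits into three distinct lines over C (the quadratic factor has nonzero discriminant), so D_4.

Type D_4, Milnor number mu = 4.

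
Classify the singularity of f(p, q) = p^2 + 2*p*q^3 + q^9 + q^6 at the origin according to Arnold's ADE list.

The Hessian of f at 0 has rank 1. Corank 1: A-series; mu = 8 gives A_8.

A8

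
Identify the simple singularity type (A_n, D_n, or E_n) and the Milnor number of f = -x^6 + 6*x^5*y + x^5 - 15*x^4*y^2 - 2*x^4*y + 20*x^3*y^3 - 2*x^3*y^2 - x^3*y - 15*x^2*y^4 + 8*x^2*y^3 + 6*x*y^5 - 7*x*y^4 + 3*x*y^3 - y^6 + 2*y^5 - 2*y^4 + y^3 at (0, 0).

Type E7, Milnor number mu = 7.

The Hessian of f at 0 has rank 0. Corank 2; j^3 = y^3 is a perfect cube, so E-series; the 4-jet and mu = 7 give E_7.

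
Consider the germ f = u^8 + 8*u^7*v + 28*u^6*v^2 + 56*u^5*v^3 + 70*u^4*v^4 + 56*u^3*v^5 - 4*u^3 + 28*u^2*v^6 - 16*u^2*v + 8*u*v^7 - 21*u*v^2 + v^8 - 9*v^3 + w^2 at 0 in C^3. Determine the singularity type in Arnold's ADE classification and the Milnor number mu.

The Hessian of f at 0 is [[0, 0, 0], [0, 0, 0], [0, 0, 2]] with rank 1, so corank 2. A Groebner basis of the Jacobian ideal J(f) in C{u,v,w} is {32*u*v + v^7 + 48*v^2, u*v^2 + 3*v^3/2, u^2 + 5*u*v/2 + 3*v^2/2, w}; counting standard monomials gives mu = 9. Corank 2; j^3 = -(u + v)*(2*u + 3*v)^2 has shape L^2 M (L != M), so D-series; mu = 9 gives D_9.

Type D_{9}, Milnor number mu = 9.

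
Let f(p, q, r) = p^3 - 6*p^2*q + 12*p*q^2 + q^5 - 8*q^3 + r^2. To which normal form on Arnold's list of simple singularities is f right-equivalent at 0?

The Hessian of f at 0 has rank 1. Corank 2; j^3 = (p - 2*q)^3 is a perfect cube, so E-series; the 5-jet and mu = 8 give E_8.

E8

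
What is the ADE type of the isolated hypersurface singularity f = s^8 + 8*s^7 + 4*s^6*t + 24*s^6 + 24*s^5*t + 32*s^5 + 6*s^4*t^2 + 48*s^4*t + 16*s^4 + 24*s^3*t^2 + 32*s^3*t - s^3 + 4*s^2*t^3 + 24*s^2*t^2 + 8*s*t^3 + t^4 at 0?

The Hessian of f at 0 has rank 0. Corank 2; j^3 = -s^3 is a perfect cube, so E-series; the 4-jet and mu = 6 give E_6.

E6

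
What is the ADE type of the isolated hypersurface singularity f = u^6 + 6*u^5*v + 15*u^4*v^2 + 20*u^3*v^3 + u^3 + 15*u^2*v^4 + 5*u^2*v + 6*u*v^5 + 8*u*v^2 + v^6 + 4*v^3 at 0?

The Hessian of f at 0 has rank 0. Corank 2; j^3 = (u + v)*(u + 2*v)^2 has shape L^2 M (L != M), so D-series; mu = 7 gives D_7.

D_{7}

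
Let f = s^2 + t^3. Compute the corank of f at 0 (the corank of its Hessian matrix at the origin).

1

Hessian at 0 has rank 1.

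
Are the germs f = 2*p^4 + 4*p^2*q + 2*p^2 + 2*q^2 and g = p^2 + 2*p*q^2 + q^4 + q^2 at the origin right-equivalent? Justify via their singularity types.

The Hessian of f at 0 is [[4, 0], [0, 4]] with rank 2, so corank 0. A Groebner basis of the Jacobian ideal J(f) in C{p,q} is {p, q}; counting standard monomials gives mu = 1. Corank 0: nondegenerate Morse point, so A_1. The Hessian of g at 0 is [[2, 0], [0, 2]] with rank 2, so corank 0. A Groebner basis of the Jacobian ideal J(g) in C{p,q} is {p, q}; counting standard monomials gives mu = 1. Corank 0: nondegenerate Morse point, so A_1. Both have type A_1, hence right-equivalent.

Yes.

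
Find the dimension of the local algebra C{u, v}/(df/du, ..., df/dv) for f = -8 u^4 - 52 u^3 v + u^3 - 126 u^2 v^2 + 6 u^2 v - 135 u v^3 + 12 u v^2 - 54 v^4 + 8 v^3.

The Hessian of f at 0 is [[0, 0], [0, 0]] with rank 0, so corank 2. A Groebner basis of the Jacobian ideal J(f) in C{u,v} is {3*u^2/4 + 3*u*v + v^4 + v^3/4 + 3*v^2, u^3 - 21*u^2/2 - 42*u*v + 9*v^3/2 - 42*v^2, u^2*v + 15*u^2/4 + 15*u*v - 11*v^3/4 + 15*v^2, -u^2 + u*v^2 - 4*u*v + 5*v^3/3 - 4*v^2}; counting standard monomials gives mu = 7. Corank 2; j^3 = (u + 2*v)^3 is a perfect cube, so E-series; the 4-jet and mu = 7 give E_7.

7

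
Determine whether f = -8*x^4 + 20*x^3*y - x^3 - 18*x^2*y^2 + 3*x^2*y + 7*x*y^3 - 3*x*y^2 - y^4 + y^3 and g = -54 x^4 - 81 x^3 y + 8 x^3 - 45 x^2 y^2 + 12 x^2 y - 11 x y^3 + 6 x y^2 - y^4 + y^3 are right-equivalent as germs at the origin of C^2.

The Hessian of f at 0 has rank 0. Corank 2; j^3 = -(x - y)^3 is a perfect cube, so E-series; the 4-jet and mu = 7 give E_7. The Hessian of g at 0 has rank 0. Corank 2; j^3 = (2*x + y)^3 is a perfect cube, so E-series; the 4-jet and mu = 7 give E_7. Both have type E_7, hence right-equivalent.

Yes.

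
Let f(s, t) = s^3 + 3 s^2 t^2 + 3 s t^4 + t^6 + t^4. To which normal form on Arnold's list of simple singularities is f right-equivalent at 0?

E_{6}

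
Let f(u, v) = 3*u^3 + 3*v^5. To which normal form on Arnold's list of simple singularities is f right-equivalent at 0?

E_8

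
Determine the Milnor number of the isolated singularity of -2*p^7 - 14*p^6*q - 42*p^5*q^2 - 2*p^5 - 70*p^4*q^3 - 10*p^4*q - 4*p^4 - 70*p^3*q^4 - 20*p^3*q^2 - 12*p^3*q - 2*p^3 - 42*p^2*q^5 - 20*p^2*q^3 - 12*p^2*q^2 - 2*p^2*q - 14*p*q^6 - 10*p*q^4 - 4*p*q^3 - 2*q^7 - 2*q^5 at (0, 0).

8

The Hessian of f at 0 is [[0, 0], [0, 0]] with rank 0, so corank 2. A Groebner basis of the Jacobian ideal J(f) in C{p,q} is {-9*p^2/20 + p*q^3 - 13*p*q^2/20 - p*q/10 - q^3/10, 17*p^2/20 + 49*p*q^2/20 + 3*p*q/10 + q^4 + 3*q^3/10, p^3 - p^2/20 + 3*p*q^2/20 + p*q/10 + q^3/10, p^2*q + 7*p^2/20 + 19*p*q^2/20 + 3*p*q/10 + 3*q^3/10}; counting standard monomials gives mu = 8. Corank 2; j^3 = -2*p^2*(p + q) has shape L^2 M (L != M), so D-series; mu = 8 gives D_8.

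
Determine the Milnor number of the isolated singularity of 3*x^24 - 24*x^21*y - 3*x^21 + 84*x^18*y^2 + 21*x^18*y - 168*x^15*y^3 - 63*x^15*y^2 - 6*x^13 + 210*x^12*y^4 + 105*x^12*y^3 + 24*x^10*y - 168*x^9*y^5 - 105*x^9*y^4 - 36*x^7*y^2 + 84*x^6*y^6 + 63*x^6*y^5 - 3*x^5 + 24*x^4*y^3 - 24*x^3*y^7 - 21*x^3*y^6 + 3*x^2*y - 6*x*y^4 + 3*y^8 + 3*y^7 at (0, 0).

9

The Hessian of f at 0 has rank 0. Corank 2; j^3 = 3*x^2*y has shape L^2 M (L != M), so D-series; mu = 9 gives D_9.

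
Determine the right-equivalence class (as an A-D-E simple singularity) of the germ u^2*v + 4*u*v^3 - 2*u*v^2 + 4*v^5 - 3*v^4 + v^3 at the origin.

The Hessian of f at 0 is [[0, 0], [0, 0]] with rank 0, so corank 2. A Groebner basis of the Jacobian ideal J(f) in C{u,v} is {u*v^2 + u*v/2 - v^2/2, u*v/2 + v^3 - v^2/2, u^2 - 4*u*v + 3*v^2}; counting standard monomials gives mu = 5. Corank 2; j^3 = v*(u - v)^2 has shape L^2 M (L != M), so D-series; mu = 5 gives D_5.

D_5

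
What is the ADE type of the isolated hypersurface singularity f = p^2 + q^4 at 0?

The Hessian of f at 0 is [[2, 0], [0, 0]] with rank 1, so corank 1. A Groebner basis of the Jacobian ideal J(f) in C{p,q} is {q^3, p}; counting standard monomials gives mu = 3. Corank 1: A-series; mu = 3 gives A_3.

A_{3}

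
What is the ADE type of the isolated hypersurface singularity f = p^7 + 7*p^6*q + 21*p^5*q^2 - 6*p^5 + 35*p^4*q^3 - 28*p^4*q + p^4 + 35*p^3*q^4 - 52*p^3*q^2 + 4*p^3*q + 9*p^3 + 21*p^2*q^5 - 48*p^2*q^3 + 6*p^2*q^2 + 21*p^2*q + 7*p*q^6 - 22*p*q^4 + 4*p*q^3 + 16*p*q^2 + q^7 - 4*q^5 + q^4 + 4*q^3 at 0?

D5

The Hessian of f at 0 has rank 0. Corank 2; j^3 = (p + q)*(3*p + 2*q)^2 has shape L^2 M (L != M), so D-series; mu = 5 gives D_5.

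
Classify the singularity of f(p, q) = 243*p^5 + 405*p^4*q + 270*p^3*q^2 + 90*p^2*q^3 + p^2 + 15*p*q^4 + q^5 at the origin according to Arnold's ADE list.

A_4

The Hessian of f at 0 is [[2, 0], [0, 0]] with rank 1, so corank 1. A Groebner basis of the Jacobian ideal J(f) in C{p,q} is {q^4, p}; counting standard monomials gives mu = 4. Corank 1: A-series; mu = 4 gives A_4.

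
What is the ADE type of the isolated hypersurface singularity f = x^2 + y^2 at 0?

A1

The Hessian of f at 0 has rank 2. Corank 0: nondegenerate Morse point, so A_1.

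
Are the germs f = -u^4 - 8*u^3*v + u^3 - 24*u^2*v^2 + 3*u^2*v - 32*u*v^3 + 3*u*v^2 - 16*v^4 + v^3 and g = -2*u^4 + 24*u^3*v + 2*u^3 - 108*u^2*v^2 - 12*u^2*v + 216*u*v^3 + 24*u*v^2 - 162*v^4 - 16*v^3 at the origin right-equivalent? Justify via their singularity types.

Yes.

The Hessian of f at 0 is [[0, 0], [0, 0]] with rank 0, so corank 2. A Groebner basis of the Jacobian ideal J(f) in C{u,v} is {v^4, u*v^2 + 4*v^3/3, u^2 + 2*u*v + v^2}; counting standard monomials gives mu = 6. Corank 2; j^3 = (u + v)^3 is a perfect cube, so E-series; the 4-jet and mu = 6 give E_6. The Hessian of g at 0 is [[0, 0], [0, 0]] with rank 0, so corank 2. A Groebner basis of the Jacobian ideal J(g) in C{u,v} is {v^4, u*v^2 - 7*v^3/3, u^2 - 4*u*v + 4*v^2}; counting standard monomials gives mu = 6. Corank 2; j^3 = 2*(u - 2*v)^3 is a perfect cube, so E-series; the 4-jet and mu = 6 give E_6. Both have type E_6, hence right-equivalent.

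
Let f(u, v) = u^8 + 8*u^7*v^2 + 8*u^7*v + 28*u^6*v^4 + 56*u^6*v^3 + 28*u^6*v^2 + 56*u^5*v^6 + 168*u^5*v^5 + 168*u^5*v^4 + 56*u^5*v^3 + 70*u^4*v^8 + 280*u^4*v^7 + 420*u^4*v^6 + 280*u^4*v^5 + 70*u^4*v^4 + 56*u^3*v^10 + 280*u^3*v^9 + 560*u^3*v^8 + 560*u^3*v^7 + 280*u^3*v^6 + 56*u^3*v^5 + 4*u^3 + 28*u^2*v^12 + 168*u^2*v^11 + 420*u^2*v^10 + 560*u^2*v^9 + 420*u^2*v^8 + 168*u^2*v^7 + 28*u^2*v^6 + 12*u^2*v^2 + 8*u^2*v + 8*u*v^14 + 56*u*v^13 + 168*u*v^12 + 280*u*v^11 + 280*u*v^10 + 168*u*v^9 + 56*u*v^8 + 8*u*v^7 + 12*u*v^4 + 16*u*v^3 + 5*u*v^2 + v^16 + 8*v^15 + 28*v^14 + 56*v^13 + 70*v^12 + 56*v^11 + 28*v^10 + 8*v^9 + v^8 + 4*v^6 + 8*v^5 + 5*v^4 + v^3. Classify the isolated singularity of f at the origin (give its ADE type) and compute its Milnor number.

Type D_9, Milnor number mu = 9.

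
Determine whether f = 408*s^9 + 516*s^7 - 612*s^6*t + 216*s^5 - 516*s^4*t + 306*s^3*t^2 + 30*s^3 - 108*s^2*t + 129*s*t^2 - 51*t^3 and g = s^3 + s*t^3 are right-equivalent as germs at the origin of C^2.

The Hessian of f at 0 has rank 0. Corank 2; j^3 = 3*(s - t)*(10*s^2 - 26*s*t + 17*t^2) splits into three distinct lines over C (the quadratic factor has nonzero discriminant), so D_4. The Hessian of g at 0 has rank 0. Corank 2; j^3 = s^3 is a perfect cube, so E-series; the 4-jet and mu = 7 give E_7. f is D_4 but g is E_7, hence not right-equivalent.

No.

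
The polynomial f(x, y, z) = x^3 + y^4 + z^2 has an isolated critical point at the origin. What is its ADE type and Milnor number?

Type E6, Milnor number mu = 6.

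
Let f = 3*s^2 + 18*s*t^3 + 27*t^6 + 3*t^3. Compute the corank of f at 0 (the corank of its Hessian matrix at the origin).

1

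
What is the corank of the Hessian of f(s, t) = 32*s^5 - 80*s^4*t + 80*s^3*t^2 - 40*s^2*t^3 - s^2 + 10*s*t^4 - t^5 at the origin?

Hessian at 0 has rank 1.

1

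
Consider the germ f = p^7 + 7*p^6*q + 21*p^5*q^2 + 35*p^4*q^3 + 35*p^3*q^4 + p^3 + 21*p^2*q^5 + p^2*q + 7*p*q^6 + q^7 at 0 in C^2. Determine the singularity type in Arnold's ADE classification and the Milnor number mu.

Type D_{8}, Milnor number mu = 8.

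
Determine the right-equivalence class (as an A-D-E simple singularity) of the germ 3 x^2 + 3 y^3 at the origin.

A_{2}

The Hessian of f at 0 is [[6, 0], [0, 0]] with rank 1, so corank 1. A Groebner basis of the Jacobian ideal J(f) in C{x,y} is {y^2, x}; counting standard monomials gives mu = 2. Corank 1: A-series; mu = 2 gives A_2.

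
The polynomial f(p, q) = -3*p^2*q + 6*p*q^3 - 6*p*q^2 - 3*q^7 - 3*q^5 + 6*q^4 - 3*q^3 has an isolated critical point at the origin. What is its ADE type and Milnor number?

Type D8, Milnor number mu = 8.

The Hessian of f at 0 is [[0, 0], [0, 0]] with rank 0, so corank 2. A Groebner basis of the Jacobian ideal J(f) in C{p,q} is {p^2*q^2 + 2*p^2*q + p^2/7 + 20*p*q^2/7 + 8*p*q/7 + q^2, p^3 + 3*p^2*q + p^2/7 + 20*p*q^2/7 + 8*p*q/7 + q^2, -p*q + q^3 - q^2}; counting standard monomials gives mu = 8. Corank 2; j^3 = -3*q*(p + q)^2 has shape L^2 M (L != M), so D-series; mu = 8 gives D_8.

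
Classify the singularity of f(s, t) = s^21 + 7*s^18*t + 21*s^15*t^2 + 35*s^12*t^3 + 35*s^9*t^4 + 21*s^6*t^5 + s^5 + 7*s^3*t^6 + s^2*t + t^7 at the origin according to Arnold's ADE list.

The Hessian of f at 0 has rank 0. Corank 2; j^3 = s^2*t has shape L^2 M (L != M), so D-series; mu = 8 gives D_8.

D_{8}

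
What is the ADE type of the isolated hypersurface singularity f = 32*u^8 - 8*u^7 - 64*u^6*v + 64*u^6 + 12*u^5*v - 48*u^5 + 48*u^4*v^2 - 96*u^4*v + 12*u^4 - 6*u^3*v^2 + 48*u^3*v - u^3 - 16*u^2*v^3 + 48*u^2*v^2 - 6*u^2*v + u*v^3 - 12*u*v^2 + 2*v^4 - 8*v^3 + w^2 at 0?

The Hessian of f at 0 has rank 1. Corank 2; j^3 = -(u + 2*v)^3 is a perfect cube, so E-series; the 4-jet and mu = 7 give E_7.

E_{7}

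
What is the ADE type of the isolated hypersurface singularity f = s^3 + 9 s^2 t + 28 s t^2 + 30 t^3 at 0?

The Hessian of f at 0 has rank 0. Corank 2; j^3 = (s + 3*t)*(s^2 + 6*s*t + 10*t^2) splits into three distinct lines over C (the quadratic factor has nonzero discriminant), so D_4.

D_{4}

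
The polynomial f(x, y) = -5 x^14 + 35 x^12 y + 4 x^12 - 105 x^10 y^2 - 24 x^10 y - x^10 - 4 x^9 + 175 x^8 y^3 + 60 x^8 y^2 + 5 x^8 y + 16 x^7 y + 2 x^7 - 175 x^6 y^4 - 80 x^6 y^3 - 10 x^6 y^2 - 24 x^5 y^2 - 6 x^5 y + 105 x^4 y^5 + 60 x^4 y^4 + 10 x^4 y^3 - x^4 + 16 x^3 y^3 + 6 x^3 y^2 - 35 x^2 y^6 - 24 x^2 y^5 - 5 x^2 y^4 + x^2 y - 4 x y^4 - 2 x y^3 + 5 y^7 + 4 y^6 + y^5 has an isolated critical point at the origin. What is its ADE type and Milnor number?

The Hessian of f at 0 has rank 0. Corank 2; j^3 = x^2*y has shape L^2 M (L != M), so D-series; mu = 8 gives D_8.

Type D8, Milnor number mu = 8.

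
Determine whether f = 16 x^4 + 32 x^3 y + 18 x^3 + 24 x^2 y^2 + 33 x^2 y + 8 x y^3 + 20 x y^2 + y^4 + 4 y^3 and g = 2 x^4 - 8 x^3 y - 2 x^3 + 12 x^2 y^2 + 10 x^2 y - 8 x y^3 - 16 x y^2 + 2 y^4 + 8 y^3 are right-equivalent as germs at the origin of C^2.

Yes.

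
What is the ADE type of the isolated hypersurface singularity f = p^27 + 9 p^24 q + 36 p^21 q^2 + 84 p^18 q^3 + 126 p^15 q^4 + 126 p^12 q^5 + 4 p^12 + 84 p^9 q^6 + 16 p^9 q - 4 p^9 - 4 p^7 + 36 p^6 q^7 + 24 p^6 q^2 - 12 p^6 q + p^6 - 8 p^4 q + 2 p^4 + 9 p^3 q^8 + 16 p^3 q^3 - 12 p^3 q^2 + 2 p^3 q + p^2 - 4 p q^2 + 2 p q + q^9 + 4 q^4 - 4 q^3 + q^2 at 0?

The Hessian of f at 0 has rank 1. Corank 1: A-series; mu = 8 gives A_8.

A_{8}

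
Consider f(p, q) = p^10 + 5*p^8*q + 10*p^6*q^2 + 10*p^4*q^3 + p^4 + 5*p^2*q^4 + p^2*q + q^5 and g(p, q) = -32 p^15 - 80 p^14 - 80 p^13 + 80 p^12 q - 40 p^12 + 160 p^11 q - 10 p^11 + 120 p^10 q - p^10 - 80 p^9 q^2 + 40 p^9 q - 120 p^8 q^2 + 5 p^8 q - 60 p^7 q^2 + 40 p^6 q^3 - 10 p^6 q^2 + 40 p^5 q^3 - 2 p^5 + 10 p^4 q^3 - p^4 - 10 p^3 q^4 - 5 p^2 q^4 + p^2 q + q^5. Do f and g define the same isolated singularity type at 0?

The Hessian of f at 0 has rank 0. Corank 2; j^3 = p^2*q has shape L^2 M (L != M), so D-series; mu = 6 gives D_6. The Hessian of g at 0 has rank 0. Corank 2; j^3 = p^2*q has shape L^2 M (L != M), so D-series; mu = 6 gives D_6. Both have type D_6, hence right-equivalent.

Yes.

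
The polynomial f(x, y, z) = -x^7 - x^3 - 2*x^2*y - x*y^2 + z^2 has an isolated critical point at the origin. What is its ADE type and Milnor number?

The Hessian of f at 0 has rank 1. Corank 2; j^3 = -x*(x + y)^2 has shape L^2 M (L != M), so D-series; mu = 8 gives D_8.

Type D8, Milnor number mu = 8.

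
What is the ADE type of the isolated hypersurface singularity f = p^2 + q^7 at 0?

A_{6}

The Hessian of f at 0 has rank 1. Corank 1: A-series; mu = 6 gives A_6.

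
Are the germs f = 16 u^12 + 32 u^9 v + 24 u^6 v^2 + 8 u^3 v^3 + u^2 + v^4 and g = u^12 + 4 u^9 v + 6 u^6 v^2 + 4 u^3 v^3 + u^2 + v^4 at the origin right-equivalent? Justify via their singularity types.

Yes.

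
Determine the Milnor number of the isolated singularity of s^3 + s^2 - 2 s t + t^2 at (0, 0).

The Hessian of f at 0 has rank 1. Corank 1: A-series; mu = 2 gives A_2.

2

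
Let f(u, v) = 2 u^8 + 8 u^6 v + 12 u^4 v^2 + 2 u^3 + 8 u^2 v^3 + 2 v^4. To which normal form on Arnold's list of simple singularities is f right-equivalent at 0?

E_6

The Hessian of f at 0 has rank 0. Corank 2; j^3 = 2*u^3 is a perfect cube, so E-series; the 4-jet and mu = 6 give E_6.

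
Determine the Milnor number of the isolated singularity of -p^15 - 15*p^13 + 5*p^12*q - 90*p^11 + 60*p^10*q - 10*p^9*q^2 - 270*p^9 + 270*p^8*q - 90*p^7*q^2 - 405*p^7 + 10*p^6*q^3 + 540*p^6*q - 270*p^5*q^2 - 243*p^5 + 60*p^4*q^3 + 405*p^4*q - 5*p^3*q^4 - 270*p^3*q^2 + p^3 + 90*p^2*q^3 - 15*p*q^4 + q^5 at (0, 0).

8

The Hessian of f at 0 has rank 0. Corank 2; j^3 = p^3 is a perfect cube, so E-series; the 5-jet and mu = 8 give E_8.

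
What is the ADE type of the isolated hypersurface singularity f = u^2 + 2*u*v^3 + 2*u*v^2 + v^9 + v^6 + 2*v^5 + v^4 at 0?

A_{8}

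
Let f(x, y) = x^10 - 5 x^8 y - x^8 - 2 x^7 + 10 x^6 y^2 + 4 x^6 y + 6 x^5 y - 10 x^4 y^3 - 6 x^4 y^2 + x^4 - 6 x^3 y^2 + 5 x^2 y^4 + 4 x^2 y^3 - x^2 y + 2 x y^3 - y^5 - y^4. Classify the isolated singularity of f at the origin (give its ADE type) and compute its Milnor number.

Type D_5, Milnor number mu = 5.

The Hessian of f at 0 has rank 0. Corank 2; j^3 = -x^2*y has shape L^2 M (L != M), so D-series; mu = 5 gives D_5.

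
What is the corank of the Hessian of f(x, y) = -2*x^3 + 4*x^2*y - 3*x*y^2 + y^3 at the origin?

2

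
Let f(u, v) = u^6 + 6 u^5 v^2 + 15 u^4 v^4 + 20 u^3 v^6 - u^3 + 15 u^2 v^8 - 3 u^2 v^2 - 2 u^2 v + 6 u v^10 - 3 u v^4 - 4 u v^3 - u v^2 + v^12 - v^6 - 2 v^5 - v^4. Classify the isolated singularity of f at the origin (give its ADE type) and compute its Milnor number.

The Hessian of f at 0 has rank 0. Corank 2; j^3 = -u*(u + v)^2 has shape L^2 M (L != M), so D-series; mu = 7 gives D_7.

Type D7, Milnor number mu = 7.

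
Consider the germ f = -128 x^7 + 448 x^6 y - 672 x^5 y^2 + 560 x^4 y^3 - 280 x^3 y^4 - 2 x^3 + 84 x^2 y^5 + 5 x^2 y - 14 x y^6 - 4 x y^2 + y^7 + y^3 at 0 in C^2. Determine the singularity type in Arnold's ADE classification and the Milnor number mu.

The Hessian of f at 0 has rank 0. Corank 2; j^3 = -(x - y)^2*(2*x - y) has shape L^2 M (L != M), so D-series; mu = 8 gives D_8.

Type D8, Milnor number mu = 8.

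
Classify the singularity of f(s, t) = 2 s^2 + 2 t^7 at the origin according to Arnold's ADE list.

A6

The Hessian of f at 0 is [[4, 0], [0, 0]] with rank 1, so corank 1. A Groebner basis of the Jacobian ideal J(f) in C{s,t} is {t^6, s}; counting standard monomials gives mu = 6. Corank 1: A-series; mu = 6 gives A_6.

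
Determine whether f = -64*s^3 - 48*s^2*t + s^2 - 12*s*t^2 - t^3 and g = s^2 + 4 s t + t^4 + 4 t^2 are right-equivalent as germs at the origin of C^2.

No.

The Hessian of f at 0 has rank 1. Corank 1: A-series; mu = 2 gives A_2. The Hessian of g at 0 has rank 1. Corank 1: A-series; mu = 3 gives A_3. f is A_2 but g is A_3, hence not right-equivalent.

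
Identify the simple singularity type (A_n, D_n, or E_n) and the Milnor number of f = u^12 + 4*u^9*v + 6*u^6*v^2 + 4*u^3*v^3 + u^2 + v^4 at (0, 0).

Type A_3, Milnor number mu = 3.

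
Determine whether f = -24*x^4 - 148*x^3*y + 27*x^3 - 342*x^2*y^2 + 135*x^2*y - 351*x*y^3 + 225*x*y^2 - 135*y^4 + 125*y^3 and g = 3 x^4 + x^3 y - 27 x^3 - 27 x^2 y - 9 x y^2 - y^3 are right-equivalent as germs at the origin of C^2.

The Hessian of f at 0 has rank 0. Corank 2; j^3 = (3*x + 5*y)^3 is a perfect cube, so E-series; the 4-jet and mu = 7 give E_7. The Hessian of g at 0 has rank 0. Corank 2; j^3 = -(3*x + y)^3 is a perfect cube, so E-series; the 4-jet and mu = 7 give E_7. Both have type E_7, hence right-equivalent.

Yes.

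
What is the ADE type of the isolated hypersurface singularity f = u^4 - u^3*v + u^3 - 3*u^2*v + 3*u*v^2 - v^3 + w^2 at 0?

E_7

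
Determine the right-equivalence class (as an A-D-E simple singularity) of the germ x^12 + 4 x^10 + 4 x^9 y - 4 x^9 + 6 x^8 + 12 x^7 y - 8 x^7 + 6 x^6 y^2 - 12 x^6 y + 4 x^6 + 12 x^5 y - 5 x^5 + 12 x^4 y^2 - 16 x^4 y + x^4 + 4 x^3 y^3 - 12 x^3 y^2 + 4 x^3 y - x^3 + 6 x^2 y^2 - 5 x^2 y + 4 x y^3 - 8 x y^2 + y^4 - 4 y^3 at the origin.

The Hessian of f at 0 has rank 0. Corank 2; j^3 = -(x + y)*(x + 2*y)^2 has shape L^2 M (L != M), so D-series; mu = 5 gives D_5.

D_{5}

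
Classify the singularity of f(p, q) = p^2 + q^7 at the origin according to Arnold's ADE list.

A_{6}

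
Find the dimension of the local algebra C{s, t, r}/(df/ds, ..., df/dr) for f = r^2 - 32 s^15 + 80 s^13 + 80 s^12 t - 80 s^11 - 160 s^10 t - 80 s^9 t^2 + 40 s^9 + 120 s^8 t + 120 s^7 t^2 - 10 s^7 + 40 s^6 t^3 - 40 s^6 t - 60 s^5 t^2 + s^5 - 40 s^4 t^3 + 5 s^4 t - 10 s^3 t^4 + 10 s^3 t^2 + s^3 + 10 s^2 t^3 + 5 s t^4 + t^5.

The Hessian of f at 0 is [[0, 0, 0], [0, 0, 0], [0, 0, 2]] with rank 1, so corank 2. A Groebner basis of the Jacobian ideal J(f) in C{s,t,r} is {t^5, s*t^3 + t^4/4, s^2, r}; counting standard monomials gives mu = 8. Corank 2; j^3 = s^3 is a perfect cube, so E-series; the 5-jet and mu = 8 give E_8.

8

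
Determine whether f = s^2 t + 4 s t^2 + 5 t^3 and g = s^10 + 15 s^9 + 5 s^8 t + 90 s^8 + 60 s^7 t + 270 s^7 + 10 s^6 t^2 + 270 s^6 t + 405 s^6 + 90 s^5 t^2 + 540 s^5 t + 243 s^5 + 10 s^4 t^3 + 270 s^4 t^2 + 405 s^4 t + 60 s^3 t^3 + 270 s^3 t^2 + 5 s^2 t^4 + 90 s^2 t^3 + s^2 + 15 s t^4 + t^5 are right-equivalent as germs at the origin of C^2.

The Hessian of f at 0 has rank 0. Corank 2; j^3 = t*(s^2 + 4*s*t + 5*t^2) splits into three distinct lines over C (the quadratic factor has nonzero discriminant), so D_4. The Hessian of g at 0 has rank 1. Corank 1: A-series; mu = 4 gives A_4. f is D_4 but g is A_4, hence not right-equivalent.

No.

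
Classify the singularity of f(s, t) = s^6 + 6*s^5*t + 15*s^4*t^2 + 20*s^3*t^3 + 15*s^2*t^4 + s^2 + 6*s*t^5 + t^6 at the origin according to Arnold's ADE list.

A_5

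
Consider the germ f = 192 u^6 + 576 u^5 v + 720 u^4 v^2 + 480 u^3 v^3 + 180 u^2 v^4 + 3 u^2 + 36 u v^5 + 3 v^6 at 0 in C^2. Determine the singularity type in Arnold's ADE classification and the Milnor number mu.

Type A_{5}, Milnor number mu = 5.

The Hessian of f at 0 is [[6, 0], [0, 0]] with rank 1, so corank 1. A Groebner basis of the Jacobian ideal J(f) in C{u,v} is {v^5, u}; counting standard monomials gives mu = 5. Corank 1: A-series; mu = 5 gives A_5.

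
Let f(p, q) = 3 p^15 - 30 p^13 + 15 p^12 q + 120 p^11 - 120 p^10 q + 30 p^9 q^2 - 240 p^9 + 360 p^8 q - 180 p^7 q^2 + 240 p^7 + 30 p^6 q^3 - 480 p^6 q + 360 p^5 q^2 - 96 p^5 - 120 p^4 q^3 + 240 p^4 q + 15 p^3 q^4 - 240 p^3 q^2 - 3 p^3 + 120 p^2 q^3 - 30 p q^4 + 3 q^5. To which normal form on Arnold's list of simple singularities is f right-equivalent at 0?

E8

The Hessian of f at 0 has rank 0. Corank 2; j^3 = -3*p^3 is a perfect cube, so E-series; the 5-jet and mu = 8 give E_8.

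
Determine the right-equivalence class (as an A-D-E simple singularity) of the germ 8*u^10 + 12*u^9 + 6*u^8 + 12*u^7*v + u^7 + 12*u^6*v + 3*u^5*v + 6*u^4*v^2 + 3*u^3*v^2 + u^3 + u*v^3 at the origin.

The Hessian of f at 0 has rank 0. Corank 2; j^3 = u^3 is a perfect cube, so E-series; the 4-jet and mu = 7 give E_7.

E7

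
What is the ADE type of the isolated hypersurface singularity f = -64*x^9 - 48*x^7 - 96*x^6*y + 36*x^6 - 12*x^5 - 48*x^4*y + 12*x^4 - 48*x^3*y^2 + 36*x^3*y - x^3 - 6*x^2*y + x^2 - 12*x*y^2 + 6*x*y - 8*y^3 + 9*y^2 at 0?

A_{2}

The Hessian of f at 0 is [[2, 6], [6, 18]] with rank 1, so corank 1. A Groebner basis of the Jacobian ideal J(f) in C{x,y} is {y^2, x + 3*y}; counting standard monomials gives mu = 2. Corank 1: A-series; mu = 2 gives A_2.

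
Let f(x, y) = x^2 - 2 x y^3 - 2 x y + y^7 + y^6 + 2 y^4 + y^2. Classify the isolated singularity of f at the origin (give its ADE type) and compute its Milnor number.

Type A6, Milnor number mu = 6.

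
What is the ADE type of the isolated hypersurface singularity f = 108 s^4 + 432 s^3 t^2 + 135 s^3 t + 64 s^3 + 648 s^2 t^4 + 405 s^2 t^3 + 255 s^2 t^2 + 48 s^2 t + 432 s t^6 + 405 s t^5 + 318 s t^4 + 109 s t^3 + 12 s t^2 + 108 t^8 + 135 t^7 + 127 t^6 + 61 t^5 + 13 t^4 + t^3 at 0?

E_{7}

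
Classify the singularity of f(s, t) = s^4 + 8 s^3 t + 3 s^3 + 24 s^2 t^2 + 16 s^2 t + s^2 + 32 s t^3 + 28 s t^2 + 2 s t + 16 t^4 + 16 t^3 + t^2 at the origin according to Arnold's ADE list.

A_{2}

The Hessian of f at 0 is [[2, 2], [2, 2]] with rank 1, so corank 1. A Groebner basis of the Jacobian ideal J(f) in C{s,t} is {t^2, s + t}; counting standard monomials gives mu = 2. Corank 1: A-series; mu = 2 gives A_2.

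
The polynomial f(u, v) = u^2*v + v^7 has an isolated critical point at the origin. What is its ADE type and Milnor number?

Type D_{8}, Milnor number mu = 8.

The Hessian of f at 0 is [[0, 0], [0, 0]] with rank 0, so corank 2. A Groebner basis of the Jacobian ideal J(f) in C{u,v} is {u^2/7 + v^6, u^3, u*v}; counting standard monomials gives mu = 8. Corank 2; j^3 = u^2*v has shape L^2 M (L != M), so D-series; mu = 8 gives D_8.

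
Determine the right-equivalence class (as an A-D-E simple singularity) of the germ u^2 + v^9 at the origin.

A8

The Hessian of f at 0 is [[2, 0], [0, 0]] with rank 1, so corank 1. A Groebner basis of the Jacobian ideal J(f) in C{u,v} is {v^8, u}; counting standard monomials gives mu = 8. Corank 1: A-series; mu = 8 gives A_8.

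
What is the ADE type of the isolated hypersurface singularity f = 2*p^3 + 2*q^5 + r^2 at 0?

E8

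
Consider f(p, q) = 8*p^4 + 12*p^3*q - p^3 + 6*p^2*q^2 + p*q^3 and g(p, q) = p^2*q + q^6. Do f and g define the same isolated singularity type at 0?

The Hessian of f at 0 has rank 0. Corank 2; j^3 = -p^3 is a perfect cube, so E-series; the 4-jet and mu = 7 give E_7. The Hessian of g at 0 has rank 0. Corank 2; j^3 = p^2*q has shape L^2 M (L != M), so D-series; mu = 7 gives D_7. f is E_7 but g is D_7, hence not right-equivalent.

No.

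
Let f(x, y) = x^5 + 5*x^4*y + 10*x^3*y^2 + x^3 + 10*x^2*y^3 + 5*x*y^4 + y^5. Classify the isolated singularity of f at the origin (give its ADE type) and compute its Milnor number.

The Hessian of f at 0 has rank 0. Corank 2; j^3 = x^3 is a perfect cube, so E-series; the 5-jet and mu = 8 give E_8.

Type E_{8}, Milnor number mu = 8.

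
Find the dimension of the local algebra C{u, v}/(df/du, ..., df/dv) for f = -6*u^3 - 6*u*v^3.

7

The Hessian of f at 0 has rank 0. Corank 2; j^3 = -6*u^3 is a perfect cube, so E-series; the 4-jet and mu = 7 give E_7.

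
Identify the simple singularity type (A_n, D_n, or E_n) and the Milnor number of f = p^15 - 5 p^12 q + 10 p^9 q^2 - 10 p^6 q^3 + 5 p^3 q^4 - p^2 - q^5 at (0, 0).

The Hessian of f at 0 has rank 1. Corank 1: A-series; mu = 4 gives A_4.

Type A_{4}, Milnor number mu = 4.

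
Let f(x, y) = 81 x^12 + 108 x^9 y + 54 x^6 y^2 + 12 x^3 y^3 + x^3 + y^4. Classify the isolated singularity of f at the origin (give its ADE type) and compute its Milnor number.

Type E_6, Milnor number mu = 6.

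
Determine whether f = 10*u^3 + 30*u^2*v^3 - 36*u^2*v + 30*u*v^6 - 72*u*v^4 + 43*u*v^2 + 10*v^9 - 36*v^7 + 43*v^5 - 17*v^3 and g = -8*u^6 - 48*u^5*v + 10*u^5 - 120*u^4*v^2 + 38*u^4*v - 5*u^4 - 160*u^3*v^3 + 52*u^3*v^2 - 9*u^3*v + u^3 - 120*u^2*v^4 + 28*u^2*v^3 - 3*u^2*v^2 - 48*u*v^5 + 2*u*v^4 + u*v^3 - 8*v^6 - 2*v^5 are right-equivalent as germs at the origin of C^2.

No.

The Hessian of f at 0 has rank 0. Corank 2; j^3 = (u - v)*(10*u^2 - 26*u*v + 17*v^2) splits into three distinct lines over C (the quadratic factor has nonzero discriminant), so D_4. The Hessian of g at 0 has rank 0. Corank 2; j^3 = u^3 is a perfect cube, so E-series; the 4-jet and mu = 7 give E_7. f is D_4 but g is E_7, hence not right-equivalent.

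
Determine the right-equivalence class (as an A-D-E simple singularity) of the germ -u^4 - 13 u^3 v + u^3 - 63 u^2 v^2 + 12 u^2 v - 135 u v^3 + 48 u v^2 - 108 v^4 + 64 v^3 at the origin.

E_7

The Hessian of f at 0 has rank 0. Corank 2; j^3 = (u + 4*v)^3 is a perfect cube, so E-series; the 4-jet and mu = 7 give E_7.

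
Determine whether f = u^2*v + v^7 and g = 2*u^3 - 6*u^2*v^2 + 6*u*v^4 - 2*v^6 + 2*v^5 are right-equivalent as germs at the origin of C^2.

No.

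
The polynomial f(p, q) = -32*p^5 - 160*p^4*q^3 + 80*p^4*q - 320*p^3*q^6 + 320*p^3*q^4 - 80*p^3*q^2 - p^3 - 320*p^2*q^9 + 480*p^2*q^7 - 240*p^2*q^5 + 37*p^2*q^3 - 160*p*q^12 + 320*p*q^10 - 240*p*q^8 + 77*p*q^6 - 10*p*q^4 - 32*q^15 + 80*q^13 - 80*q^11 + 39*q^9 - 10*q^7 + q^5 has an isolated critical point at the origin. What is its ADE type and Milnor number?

The Hessian of f at 0 is [[0, 0], [0, 0]] with rank 0, so corank 2. A Groebner basis of the Jacobian ideal J(f) in C{p,q} is {p^2/2 + p*q^3, 4*p^2 + q^4, p^3, p^2*q}; counting standard monomials gives mu = 8. Corank 2; j^3 = -p^3 is a perfect cube, so E-series; the 5-jet and mu = 8 give E_8.

Type E8, Milnor number mu = 8.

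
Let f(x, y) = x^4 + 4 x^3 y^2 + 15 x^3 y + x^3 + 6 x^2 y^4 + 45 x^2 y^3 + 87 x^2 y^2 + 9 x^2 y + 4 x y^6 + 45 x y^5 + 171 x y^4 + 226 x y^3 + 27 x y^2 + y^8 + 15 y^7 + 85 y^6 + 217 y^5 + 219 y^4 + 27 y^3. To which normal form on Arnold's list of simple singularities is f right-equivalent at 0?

E_7

The Hessian of f at 0 is [[0, 0], [0, 0]] with rank 0, so corank 2. A Groebner basis of the Jacobian ideal J(f) in C{x,y} is {3*x^2/2 + 9*x*y + y^4 + y^3/2 + 27*y^2/2, x^3 - 9*x^2 - 54*x*y + 24*y^3 - 81*y^2, x^2*y + 5*x^2/2 + 15*x*y - 49*y^3/6 + 45*y^2/2, -x^2/2 + x*y^2 - 3*x*y + 17*y^3/6 - 9*y^2/2}; counting standard monomials gives mu = 7. Corank 2; j^3 = (x + 3*y)^3 is a perfect cube, so E-series; the 4-jet and mu = 7 give E_7.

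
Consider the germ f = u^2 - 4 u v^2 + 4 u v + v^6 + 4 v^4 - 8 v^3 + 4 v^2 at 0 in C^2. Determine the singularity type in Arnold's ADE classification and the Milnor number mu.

Type A_{5}, Milnor number mu = 5.

The Hessian of f at 0 has rank 1. Corank 1: A-series; mu = 5 gives A_5.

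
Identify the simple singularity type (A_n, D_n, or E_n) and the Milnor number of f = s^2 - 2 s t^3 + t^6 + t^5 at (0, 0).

The Hessian of f at 0 is [[2, 0], [0, 0]] with rank 1, so corank 1. A Groebner basis of the Jacobian ideal J(f) in C{s,t} is {-s + t^3, s^2, s*t}; counting standard monomials gives mu = 4. Corank 1: A-series; mu = 4 gives A_4.

Type A_{4}, Milnor number mu = 4.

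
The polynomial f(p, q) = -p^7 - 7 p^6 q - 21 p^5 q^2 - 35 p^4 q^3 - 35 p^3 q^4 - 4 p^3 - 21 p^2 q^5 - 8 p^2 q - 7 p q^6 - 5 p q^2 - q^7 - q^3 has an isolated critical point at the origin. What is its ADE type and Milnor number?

The Hessian of f at 0 has rank 0. Corank 2; j^3 = -(p + q)*(2*p + q)^2 has shape L^2 M (L != M), so D-series; mu = 8 gives D_8.

Type D_{8}, Milnor number mu = 8.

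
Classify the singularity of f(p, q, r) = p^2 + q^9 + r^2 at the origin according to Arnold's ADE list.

A8

The Hessian of f at 0 is [[2, 0, 0], [0, 0, 0], [0, 0, 2]] with rank 2, so corank 1. A Groebner basis of the Jacobian ideal J(f) in C{p,q,r} is {q^8, p, r}; counting standard monomials gives mu = 8. Corank 1: A-series; mu = 8 gives A_8.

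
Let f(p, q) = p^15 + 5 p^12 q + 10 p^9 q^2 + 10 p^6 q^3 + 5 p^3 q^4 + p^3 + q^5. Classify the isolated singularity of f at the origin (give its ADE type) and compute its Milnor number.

The Hessian of f at 0 has rank 0. Corank 2; j^3 = p^3 is a perfect cube, so E-series; the 5-jet and mu = 8 give E_8.

Type E8, Milnor number mu = 8.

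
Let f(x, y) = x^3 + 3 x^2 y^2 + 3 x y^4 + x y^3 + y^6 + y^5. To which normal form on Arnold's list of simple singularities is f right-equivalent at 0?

The Hessian of f at 0 is [[0, 0], [0, 0]] with rank 0, so corank 2. A Groebner basis of the Jacobian ideal J(f) in C{x,y} is {-x^2 + y^4 - y^3/3, x^3, x^2*y + x^2/3 + y^3/9, x^2 + x*y^2 + y^3/3}; counting standard monomials gives mu = 7. Corank 2; j^3 = x^3 is a perfect cube, so E-series; the 4-jet and mu = 7 give E_7.

E7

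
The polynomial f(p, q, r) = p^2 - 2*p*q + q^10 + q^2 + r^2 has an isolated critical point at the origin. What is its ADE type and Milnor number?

The Hessian of f at 0 is [[2, -2, 0], [-2, 2, 0], [0, 0, 2]] with rank 2, so corank 1. A Groebner basis of the Jacobian ideal J(f) in C{p,q,r} is {q^9, p - q, r}; counting standard monomials gives mu = 9. Corank 1: A-series; mu = 9 gives A_9.

Type A9, Milnor number mu = 9.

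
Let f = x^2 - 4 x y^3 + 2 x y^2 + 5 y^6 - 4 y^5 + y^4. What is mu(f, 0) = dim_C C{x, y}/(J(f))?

5

The Hessian of f at 0 has rank 1. Corank 1: A-series; mu = 5 gives A_5.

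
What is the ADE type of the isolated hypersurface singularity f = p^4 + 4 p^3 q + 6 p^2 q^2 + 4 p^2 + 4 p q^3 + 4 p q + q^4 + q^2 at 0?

A3

The Hessian of f at 0 has rank 1. Corank 1: A-series; mu = 3 gives A_3.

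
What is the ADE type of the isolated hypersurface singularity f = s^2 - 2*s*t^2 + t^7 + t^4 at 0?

A_{6}

The Hessian of f at 0 has rank 1. Corank 1: A-series; mu = 6 gives A_6.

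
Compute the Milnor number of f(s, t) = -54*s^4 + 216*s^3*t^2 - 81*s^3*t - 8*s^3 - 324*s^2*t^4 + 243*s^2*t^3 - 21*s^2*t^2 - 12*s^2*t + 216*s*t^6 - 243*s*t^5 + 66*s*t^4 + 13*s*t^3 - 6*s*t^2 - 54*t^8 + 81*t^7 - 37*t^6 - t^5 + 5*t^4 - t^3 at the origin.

7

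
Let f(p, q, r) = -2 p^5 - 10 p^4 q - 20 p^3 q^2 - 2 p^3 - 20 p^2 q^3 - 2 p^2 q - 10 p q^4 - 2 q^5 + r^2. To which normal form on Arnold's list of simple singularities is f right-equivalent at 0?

The Hessian of f at 0 has rank 1. Corank 2; j^3 = -2*p^2*(p + q) has shape L^2 M (L != M), so D-series; mu = 6 gives D_6.

D_6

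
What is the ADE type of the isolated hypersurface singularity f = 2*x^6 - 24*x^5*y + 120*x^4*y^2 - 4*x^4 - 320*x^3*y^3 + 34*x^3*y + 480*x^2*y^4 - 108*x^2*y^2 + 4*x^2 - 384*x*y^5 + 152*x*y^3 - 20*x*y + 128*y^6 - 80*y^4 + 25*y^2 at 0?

A5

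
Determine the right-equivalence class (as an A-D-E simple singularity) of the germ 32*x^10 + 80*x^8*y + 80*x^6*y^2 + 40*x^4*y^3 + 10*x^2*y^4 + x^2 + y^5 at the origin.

The Hessian of f at 0 is [[2, 0], [0, 0]] with rank 1, so corank 1. A Groebner basis of the Jacobian ideal J(f) in C{x,y} is {y^4, x}; counting standard monomials gives mu = 4. Corank 1: A-series; mu = 4 gives A_4.

A_{4}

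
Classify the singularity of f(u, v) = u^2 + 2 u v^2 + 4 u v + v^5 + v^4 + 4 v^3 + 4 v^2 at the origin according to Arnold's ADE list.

A4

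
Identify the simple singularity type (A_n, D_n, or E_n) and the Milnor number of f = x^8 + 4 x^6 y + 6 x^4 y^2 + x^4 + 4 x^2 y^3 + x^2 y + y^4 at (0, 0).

The Hessian of f at 0 has rank 0. Corank 2; j^3 = x^2*y has shape L^2 M (L != M), so D-series; mu = 5 gives D_5.

Type D_{5}, Milnor number mu = 5.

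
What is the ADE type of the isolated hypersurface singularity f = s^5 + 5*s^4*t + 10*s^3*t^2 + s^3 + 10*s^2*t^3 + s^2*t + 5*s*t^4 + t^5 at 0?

D_6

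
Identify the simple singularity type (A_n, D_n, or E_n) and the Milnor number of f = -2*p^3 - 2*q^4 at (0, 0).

Type E_6, Milnor number mu = 6.

The Hessian of f at 0 has rank 0. Corank 2; j^3 = -2*p^3 is a perfect cube, so E-series; the 4-jet and mu = 6 give E_6.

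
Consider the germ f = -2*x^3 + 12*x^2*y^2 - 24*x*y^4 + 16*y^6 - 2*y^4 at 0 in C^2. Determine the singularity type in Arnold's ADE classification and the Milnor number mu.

Type E6, Milnor number mu = 6.

The Hessian of f at 0 has rank 0. Corank 2; j^3 = -2*x^3 is a perfect cube, so E-series; the 4-jet and mu = 6 give E_6.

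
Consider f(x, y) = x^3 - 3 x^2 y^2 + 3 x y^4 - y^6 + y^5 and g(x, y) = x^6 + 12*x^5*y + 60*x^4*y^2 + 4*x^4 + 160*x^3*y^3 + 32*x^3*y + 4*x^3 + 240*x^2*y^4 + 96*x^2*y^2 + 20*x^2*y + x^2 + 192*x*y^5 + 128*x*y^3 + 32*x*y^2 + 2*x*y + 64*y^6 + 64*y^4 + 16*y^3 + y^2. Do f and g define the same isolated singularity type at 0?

No.

The Hessian of f at 0 has rank 0. Corank 2; j^3 = x^3 is a perfect cube, so E-series; the 5-jet and mu = 8 give E_8. The Hessian of g at 0 has rank 1. Corank 1: A-series; mu = 5 gives A_5. f is E_8 but g is A_5, hence not right-equivalent.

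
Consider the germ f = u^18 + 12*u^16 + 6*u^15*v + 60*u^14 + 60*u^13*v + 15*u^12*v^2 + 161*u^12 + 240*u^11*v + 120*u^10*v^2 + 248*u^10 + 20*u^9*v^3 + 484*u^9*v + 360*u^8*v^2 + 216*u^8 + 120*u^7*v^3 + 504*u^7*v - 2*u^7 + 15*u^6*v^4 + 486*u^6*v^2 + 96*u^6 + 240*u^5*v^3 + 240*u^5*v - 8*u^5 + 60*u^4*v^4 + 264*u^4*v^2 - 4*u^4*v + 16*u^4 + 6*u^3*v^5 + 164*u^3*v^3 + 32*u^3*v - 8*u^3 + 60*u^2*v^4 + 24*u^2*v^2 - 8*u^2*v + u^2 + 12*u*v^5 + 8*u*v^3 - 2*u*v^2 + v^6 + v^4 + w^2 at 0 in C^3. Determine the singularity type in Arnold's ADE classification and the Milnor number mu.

Type A_5, Milnor number mu = 5.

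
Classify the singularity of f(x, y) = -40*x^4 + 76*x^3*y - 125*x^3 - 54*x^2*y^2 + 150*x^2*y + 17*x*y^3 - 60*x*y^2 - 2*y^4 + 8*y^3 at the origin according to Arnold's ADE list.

E_{7}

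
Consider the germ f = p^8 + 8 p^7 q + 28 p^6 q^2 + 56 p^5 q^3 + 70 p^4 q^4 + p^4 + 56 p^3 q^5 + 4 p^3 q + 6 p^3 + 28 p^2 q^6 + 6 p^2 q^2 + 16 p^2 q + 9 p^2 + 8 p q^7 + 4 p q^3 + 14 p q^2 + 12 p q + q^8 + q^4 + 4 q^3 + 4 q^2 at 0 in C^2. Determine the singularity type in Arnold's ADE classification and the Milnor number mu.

The Hessian of f at 0 has rank 1. Corank 1: A-series; mu = 7 gives A_7.

Type A_7, Milnor number mu = 7.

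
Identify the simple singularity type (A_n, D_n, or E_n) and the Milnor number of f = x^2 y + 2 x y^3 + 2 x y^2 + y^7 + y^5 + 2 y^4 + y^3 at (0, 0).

Type D_{8}, Milnor number mu = 8.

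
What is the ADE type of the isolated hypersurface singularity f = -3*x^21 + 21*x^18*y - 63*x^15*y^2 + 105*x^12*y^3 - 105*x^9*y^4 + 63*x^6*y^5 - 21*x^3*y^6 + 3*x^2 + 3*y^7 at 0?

A6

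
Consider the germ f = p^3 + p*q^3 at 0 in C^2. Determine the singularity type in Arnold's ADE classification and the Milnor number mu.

Type E_7, Milnor number mu = 7.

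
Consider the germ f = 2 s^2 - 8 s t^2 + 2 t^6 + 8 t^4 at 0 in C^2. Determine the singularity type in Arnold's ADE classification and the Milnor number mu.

Type A_{5}, Milnor number mu = 5.

The Hessian of f at 0 is [[4, 0], [0, 0]] with rank 1, so corank 1. A Groebner basis of the Jacobian ideal J(f) in C{s,t} is {s^3, s^2*t, -s/2 + t^2}; counting standard monomials gives mu = 5. Corank 1: A-series; mu = 5 gives A_5.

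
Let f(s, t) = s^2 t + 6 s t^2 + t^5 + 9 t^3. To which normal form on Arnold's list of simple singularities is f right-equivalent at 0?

D_6

The Hessian of f at 0 is [[0, 0], [0, 0]] with rank 0, so corank 2. A Groebner basis of the Jacobian ideal J(f) in C{s,t} is {s^2/5 + t^4 - 9*t^2/5, s^3 + 27*t^3, s*t + 3*t^2}; counting standard monomials gives mu = 6. Corank 2; j^3 = t*(s + 3*t)^2 has shape L^2 M (L != M), so D-series; mu = 6 gives D_6.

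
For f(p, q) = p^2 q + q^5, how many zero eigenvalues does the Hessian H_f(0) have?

Hessian at 0 has rank 0.

2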